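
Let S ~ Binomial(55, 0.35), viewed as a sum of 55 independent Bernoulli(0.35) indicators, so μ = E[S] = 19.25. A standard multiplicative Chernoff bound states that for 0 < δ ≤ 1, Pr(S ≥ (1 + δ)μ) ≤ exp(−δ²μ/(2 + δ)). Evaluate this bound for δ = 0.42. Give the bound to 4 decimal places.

0.2458

Exponent = δ²μ/(2 + δ) = 0.42²·19.25/2.42 = 1.4032.
Bound = exp(−1.4032) = 0.24581.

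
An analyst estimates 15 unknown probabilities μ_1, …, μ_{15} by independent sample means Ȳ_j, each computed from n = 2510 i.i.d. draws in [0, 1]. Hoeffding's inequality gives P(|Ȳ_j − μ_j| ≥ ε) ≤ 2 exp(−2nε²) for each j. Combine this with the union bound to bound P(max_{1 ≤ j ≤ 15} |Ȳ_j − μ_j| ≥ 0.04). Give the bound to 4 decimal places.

Per-experiment Hoeffding bound: 2·exp(−2·2510·0.04²) = 2·exp(−8.03200) = 0.0006498.
Union bound over 15 events: 15·0.0006498 = 0.00975.

0.0097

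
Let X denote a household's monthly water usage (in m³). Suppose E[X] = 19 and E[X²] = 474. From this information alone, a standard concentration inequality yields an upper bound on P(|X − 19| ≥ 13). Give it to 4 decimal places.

The first two moments determine the variance, so Chebyshev's inequality is the sharpest standard bound available.
Var(X) = E[X²] − (E[X])² = 474 − 361 = 113.
Chebyshev's inequality: P(|X − μ| ≥ t) ≤ Var(X)/t² = 113/169 = 0.6686.

0.6686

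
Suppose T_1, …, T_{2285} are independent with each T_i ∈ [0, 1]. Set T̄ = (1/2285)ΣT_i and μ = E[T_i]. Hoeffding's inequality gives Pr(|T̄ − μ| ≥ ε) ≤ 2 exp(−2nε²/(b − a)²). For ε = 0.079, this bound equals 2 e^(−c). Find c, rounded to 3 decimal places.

c = 2nε²/(b − a)² = 2·2285·0.079² / 1² = 28.5214.

28.521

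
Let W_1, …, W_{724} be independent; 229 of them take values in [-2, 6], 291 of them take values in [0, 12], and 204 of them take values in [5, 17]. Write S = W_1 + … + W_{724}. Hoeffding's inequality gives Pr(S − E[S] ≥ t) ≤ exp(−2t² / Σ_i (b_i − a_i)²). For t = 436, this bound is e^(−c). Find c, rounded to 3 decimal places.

Σ(b_i − a_i)² = 229·8² + 291·12² + 204·12² = 85936.
c = 2t² / 85936 = 2·436² / 85936 = 4.4241.

4.424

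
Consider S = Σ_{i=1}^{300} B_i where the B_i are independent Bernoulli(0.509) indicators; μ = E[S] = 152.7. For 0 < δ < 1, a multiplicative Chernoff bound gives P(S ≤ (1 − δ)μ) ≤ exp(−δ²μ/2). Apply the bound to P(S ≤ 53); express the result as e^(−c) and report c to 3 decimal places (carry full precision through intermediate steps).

Write 53 = (1 − δ)μ, so δ = 1 − 53/152.7 = 0.6529142…
Then the exponent is δ²μ/2 = (μ − 53)²/(2μ) = 32.547773.

32.548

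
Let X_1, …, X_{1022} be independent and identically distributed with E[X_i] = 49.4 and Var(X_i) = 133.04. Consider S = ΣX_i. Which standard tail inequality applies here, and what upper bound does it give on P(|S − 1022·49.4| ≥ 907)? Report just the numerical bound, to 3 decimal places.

0.165

With mean and variance of each term known, Chebyshev's inequality bounds the deviation of the sum (or sample mean).
Var(S) = n·Var(X_i) = 1022·133.04 = 135966.88.
Chebyshev: P(|S − 1022·49.4| ≥ 907) ≤ Var(S)/907² = 135966.88/822649 = 0.1653.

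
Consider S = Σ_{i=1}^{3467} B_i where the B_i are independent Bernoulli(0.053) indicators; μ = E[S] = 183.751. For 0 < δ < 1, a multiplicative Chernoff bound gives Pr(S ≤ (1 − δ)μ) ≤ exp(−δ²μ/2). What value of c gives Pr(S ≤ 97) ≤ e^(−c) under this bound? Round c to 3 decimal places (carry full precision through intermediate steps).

20.478

Write 97 = (1 − δ)μ, so δ = 1 − 97/183.751 = 0.4721117…
Then the exponent is δ²μ/2 = (μ − 97)²/(2μ) = 20.478082.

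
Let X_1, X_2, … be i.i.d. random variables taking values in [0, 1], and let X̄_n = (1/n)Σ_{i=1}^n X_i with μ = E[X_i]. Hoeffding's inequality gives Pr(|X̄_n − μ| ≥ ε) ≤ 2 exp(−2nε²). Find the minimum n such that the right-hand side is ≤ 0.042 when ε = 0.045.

Require 2·exp(−2nε²) ≤ 0.042, i.e. 2nε² ≥ ln(2/0.042) = 3.863233.
So n ≥ 3.863233 / (2·0.045²) = 953.885.
The smallest integer n is 954.

954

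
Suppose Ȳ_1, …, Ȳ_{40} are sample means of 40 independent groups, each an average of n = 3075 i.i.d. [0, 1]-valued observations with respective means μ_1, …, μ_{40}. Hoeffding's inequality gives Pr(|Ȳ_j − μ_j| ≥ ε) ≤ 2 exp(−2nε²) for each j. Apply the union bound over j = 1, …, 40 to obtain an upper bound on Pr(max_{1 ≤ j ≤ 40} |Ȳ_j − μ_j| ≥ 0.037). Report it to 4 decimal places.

0.0176

Per-experiment Hoeffding bound: 2·exp(−2·3075·0.037²) = 2·exp(−8.41935) = 0.00044112.
Union bound over 40 events: 40·0.00044112 = 0.01764.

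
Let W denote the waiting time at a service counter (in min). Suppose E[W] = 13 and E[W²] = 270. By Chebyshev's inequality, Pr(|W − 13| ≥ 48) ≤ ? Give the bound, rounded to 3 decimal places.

0.044

Var(W) = E[W²] − (E[W])² = 270 − 169 = 101.
Chebyshev's inequality: Pr(|W − μ| ≥ t) ≤ Var(W)/t² = 101/2304 = 0.0438.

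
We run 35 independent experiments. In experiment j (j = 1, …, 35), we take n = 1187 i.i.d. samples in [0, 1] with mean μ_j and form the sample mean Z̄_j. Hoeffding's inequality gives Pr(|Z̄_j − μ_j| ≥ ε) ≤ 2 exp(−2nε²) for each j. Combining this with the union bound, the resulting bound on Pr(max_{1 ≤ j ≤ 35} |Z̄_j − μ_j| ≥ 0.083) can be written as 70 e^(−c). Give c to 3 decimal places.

Union bound over the 35 events: Pr(max_{1 ≤ j ≤ 35} |Z̄_j − μ_j| ≥ 0.083) ≤ 35·2·exp(−2nε²) = 70 exp(−2·1187·0.083²).
So c = 2·1187·0.083² = 16.3545.

16.354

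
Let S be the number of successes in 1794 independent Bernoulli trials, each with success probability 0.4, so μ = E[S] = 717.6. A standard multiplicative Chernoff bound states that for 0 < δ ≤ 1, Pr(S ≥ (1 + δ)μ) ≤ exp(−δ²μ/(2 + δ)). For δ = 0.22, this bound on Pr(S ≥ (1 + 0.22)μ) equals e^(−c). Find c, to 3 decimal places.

c = δ²μ/(2 + δ) = 0.22²·717.6/(2 + 0.22) = 15.6450.

15.645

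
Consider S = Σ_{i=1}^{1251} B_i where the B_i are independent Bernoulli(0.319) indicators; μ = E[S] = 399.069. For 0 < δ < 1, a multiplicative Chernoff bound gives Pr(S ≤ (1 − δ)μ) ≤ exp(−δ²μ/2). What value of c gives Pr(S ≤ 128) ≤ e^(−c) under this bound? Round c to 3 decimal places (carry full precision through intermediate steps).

Write 128 = (1 − δ)μ, so δ = 1 − 128/399.069 = 0.6792535…
Then the exponent is δ²μ/2 = (μ − 128)²/(2μ) = 92.062278.

92.062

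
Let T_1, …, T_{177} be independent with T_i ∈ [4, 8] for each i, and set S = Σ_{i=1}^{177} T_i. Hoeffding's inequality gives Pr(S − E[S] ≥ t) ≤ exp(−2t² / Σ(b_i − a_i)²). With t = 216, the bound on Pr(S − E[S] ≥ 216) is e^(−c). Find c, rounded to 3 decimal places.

32.949

Σ(b_i − a_i)² = 177·(4)² = 2832.
c = 2t²/2832 = 2·216²/2832 = 32.9492.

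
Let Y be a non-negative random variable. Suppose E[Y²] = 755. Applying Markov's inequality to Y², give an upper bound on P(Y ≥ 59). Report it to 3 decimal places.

Since Y ≥ 0, the event {Y ≥ 59} is the same as {Y² ≥ 3481}.
Markov's inequality applied to Y² gives P(Y² ≥ 3481) ≤ E[Y²]/3481 = 755/3481 = 0.2169.

0.217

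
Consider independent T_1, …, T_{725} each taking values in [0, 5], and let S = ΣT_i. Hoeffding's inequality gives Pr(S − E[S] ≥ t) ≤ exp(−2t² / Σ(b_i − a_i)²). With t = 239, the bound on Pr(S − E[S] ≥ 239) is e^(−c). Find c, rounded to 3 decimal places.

6.303

Σ(b_i − a_i)² = 725·(5)² = 18125.
c = 2t²/18125 = 2·239²/18125 = 6.3030.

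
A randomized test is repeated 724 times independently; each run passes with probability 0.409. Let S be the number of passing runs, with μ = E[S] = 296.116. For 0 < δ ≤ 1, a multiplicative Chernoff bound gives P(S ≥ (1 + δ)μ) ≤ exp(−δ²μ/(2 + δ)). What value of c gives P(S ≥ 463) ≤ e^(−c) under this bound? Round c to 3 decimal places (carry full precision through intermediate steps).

36.688

Write 463 = (1 + δ)μ, so δ = 463/296.116 − 1 = 0.5635764…
Then the exponent is δ²μ/(2 + δ) = (463 − μ)² / (μ·(2 + δ)) = 36.687765.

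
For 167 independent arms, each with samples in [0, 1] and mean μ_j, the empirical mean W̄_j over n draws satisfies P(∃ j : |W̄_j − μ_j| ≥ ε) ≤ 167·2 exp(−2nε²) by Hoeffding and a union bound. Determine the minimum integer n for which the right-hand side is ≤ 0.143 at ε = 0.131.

Need 2·167·exp(−2nε²) ≤ 0.143, i.e. exp(−2nε²) ≤ 0.143/334.
So 2nε² ≥ ln(334/0.143) = 7.756052.
Hence n ≥ 7.756052/(2·0.131²) = 225.979.
The smallest integer n is 226.

226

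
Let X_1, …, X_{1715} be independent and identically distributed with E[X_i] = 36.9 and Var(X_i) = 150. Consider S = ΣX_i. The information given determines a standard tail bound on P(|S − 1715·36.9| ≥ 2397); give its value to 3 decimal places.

With mean and variance of each term known, Chebyshev's inequality bounds the deviation of the sum (or sample mean).
Var(S) = n·Var(X_i) = 1715·150 = 257250.
Chebyshev: P(|S − 1715·36.9| ≥ 2397) ≤ Var(S)/2397² = 257250/5745609 = 0.0448.

0.045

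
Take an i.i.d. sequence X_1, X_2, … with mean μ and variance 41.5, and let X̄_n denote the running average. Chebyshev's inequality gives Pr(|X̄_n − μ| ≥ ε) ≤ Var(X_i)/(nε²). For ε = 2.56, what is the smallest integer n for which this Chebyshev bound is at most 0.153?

42

Require 41.5/(n·2.56²) ≤ 0.153, i.e. n ≥ 41.5/(0.153·2.56²) = 41.388.
The smallest integer n is 42.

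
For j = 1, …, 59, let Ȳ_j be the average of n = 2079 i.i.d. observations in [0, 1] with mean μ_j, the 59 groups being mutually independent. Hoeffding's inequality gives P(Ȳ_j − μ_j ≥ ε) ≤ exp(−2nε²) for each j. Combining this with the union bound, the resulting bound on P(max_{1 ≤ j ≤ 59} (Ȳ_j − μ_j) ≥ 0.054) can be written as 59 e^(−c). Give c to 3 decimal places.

Union bound over the 59 events: P(max_{1 ≤ j ≤ 59} (Ȳ_j − μ_j) ≥ 0.054) ≤ 59·exp(−2nε²) = 59 exp(−2·2079·0.054²).
So c = 2·2079·0.054² = 12.1247.

12.125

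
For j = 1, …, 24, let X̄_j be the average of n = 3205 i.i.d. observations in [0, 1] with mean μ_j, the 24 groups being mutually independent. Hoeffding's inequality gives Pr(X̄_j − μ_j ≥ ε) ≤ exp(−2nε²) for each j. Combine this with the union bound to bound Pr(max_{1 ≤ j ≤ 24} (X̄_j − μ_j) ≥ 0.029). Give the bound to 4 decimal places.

Per-experiment Hoeffding bound: exp(−2·3205·0.029²) = exp(−5.39081) = 0.0045583.
Union bound over 24 events: 24·0.0045583 = 0.10940.

0.1094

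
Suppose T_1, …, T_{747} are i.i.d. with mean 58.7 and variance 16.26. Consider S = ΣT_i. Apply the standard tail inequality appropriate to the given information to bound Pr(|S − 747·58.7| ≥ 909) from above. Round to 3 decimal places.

0.015

With mean and variance of each term known, Chebyshev's inequality bounds the deviation of the sum (or sample mean).
Var(S) = n·Var(T_i) = 747·16.26 = 12146.22.
Chebyshev: Pr(|S − 747·58.7| ≥ 909) ≤ Var(S)/909² = 12146.22/826281 = 0.0147.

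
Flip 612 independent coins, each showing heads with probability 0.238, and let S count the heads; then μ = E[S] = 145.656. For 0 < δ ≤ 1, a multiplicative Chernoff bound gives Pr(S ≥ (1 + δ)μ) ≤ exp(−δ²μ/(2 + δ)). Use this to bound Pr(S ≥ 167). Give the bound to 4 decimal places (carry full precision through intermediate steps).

Write 167 = (1 + δ)μ, so δ = 167/145.656 − 1 = 0.146537…
Then the exponent is δ²μ/(2 + δ) = (167 − μ)² / (μ·(2 + δ)) = 1.457085.
Bound = exp(−1.457085) = 0.23291.

0.2329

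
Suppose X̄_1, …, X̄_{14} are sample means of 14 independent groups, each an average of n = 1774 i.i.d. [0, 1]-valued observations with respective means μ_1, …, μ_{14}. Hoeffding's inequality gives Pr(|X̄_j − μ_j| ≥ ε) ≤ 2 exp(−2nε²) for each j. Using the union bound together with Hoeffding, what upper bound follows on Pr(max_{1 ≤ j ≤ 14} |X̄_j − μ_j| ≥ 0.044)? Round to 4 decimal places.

Per-experiment Hoeffding bound: 2·exp(−2·1774·0.044²) = 2·exp(−6.86893) = 0.0020792.
Union bound over 14 events: 14·0.0020792 = 0.02911.

0.0291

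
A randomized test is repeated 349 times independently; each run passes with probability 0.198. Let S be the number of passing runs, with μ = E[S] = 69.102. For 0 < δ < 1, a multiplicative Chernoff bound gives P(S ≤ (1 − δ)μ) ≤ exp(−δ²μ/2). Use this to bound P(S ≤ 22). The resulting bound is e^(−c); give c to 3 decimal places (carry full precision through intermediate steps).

Write 22 = (1 − δ)μ, so δ = 1 − 22/69.102 = 0.6816301…
Then the exponent is δ²μ/2 = (μ − 22)²/(2μ) = 16.053069.

16.053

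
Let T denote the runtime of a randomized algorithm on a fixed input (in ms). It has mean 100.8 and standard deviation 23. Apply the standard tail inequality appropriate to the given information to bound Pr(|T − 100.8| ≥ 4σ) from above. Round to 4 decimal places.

0.0625

Mean and variance are known, so Chebyshev's inequality applies.
Chebyshev: Pr(|T − μ| ≥ t) ≤ Var(T)/t².
Var(T) = σ² = 23² = 529.
t = 4·23 = 92.
Bound = 529 / 8464 = 0.0625.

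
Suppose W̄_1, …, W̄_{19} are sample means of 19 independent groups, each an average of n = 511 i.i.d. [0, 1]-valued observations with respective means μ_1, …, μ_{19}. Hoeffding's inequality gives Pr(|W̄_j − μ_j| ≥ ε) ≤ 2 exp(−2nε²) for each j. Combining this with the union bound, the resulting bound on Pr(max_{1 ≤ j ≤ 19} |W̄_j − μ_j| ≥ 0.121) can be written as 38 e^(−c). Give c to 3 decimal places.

14.963

Union bound over the 19 events: Pr(max_{1 ≤ j ≤ 19} |W̄_j − μ_j| ≥ 0.121) ≤ 19·2·exp(−2nε²) = 38 exp(−2·511·0.121²).
So c = 2·511·0.121² = 14.9631.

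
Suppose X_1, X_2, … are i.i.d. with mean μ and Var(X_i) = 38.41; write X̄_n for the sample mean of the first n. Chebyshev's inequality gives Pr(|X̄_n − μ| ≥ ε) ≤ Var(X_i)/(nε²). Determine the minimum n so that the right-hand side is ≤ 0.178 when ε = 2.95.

Require 38.41/(n·2.95²) ≤ 0.178, i.e. n ≥ 38.41/(0.178·2.95²) = 24.796.
The smallest integer n is 25.

25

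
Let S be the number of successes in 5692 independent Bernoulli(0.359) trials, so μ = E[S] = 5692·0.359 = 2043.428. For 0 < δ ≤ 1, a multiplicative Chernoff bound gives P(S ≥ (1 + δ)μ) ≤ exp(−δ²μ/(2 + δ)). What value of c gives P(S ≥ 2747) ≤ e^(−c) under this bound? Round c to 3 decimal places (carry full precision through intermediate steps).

103.334

Write 2747 = (1 + δ)μ, so δ = 2747/2043.428 − 1 = 0.3443097…
Then the exponent is δ²μ/(2 + δ) = (2747 − μ)² / (μ·(2 + δ)) = 103.333890.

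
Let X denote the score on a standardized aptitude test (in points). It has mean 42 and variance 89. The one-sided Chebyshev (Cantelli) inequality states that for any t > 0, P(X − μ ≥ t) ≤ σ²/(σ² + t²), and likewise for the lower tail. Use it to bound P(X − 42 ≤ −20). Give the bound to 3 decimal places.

0.182

Here σ² = 89 and t = 20, so σ² + t² = 489.
Cantelli's bound: 89/489 = 0.1820.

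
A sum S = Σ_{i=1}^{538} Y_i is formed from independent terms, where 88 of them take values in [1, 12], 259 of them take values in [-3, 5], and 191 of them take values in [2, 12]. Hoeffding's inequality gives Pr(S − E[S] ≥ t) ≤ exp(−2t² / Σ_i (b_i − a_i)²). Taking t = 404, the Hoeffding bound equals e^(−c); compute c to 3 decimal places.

7.047

Σ(b_i − a_i)² = 88·11² + 259·8² + 191·10² = 46324.
c = 2t² / 46324 = 2·404² / 46324 = 7.0467.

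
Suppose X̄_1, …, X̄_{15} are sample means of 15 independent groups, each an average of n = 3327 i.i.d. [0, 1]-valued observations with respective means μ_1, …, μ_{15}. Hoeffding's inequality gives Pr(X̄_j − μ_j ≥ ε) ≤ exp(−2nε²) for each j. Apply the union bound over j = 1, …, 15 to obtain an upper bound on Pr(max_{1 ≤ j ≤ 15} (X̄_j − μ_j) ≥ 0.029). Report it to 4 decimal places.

Per-experiment Hoeffding bound: exp(−2·3327·0.029²) = exp(−5.59601) = 0.0037126.
Union bound over 15 events: 15·0.0037126 = 0.05569.

0.0557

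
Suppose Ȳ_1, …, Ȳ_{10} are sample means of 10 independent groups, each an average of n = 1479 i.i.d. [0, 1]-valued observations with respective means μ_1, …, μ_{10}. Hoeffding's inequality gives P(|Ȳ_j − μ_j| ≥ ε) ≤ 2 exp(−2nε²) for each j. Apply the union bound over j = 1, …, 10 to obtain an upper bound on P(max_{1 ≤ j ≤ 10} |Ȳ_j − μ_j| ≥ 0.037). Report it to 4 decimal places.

0.3486

Per-experiment Hoeffding bound: 2·exp(−2·1479·0.037²) = 2·exp(−4.04950) = 0.034862.
Union bound over 10 events: 10·0.034862 = 0.34862.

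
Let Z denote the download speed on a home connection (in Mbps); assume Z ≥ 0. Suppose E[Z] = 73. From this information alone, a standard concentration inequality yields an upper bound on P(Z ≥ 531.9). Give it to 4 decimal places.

Only the mean of a non-negative variable is known, so Markov's inequality is the applicable tail bound.
Markov's inequality: for a non-negative random variable, P(Z ≥ a) ≤ E[Z]/a.
Here E[Z] = 73 and a = 531.9, so the bound is 73/531.9 = 0.1372.

0.1372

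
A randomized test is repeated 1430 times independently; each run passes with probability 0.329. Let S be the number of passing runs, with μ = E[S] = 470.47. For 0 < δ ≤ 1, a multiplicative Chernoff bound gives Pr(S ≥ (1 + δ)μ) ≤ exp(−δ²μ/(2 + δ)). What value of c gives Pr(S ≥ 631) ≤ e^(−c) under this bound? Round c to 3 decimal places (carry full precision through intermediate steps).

23.396

Write 631 = (1 + δ)μ, so δ = 631/470.47 − 1 = 0.341212…
Then the exponent is δ²μ/(2 + δ) = (631 − μ)² / (μ·(2 + δ)) = 23.395899.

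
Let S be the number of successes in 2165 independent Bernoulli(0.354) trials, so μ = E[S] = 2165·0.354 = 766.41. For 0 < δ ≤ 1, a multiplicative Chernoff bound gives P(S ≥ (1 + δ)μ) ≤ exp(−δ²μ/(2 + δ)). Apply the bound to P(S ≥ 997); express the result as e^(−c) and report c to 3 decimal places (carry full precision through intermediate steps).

30.153

Write 997 = (1 + δ)μ, so δ = 997/766.41 − 1 = 0.3008703…
Then the exponent is δ²μ/(2 + δ) = (997 − μ)² / (μ·(2 + δ)) = 30.152799.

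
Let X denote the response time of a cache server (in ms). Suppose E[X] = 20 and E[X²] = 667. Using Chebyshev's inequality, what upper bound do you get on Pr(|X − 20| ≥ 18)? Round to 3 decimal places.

Var(X) = E[X²] − (E[X])² = 667 − 400 = 267.
Chebyshev's inequality: Pr(|X − μ| ≥ t) ≤ Var(X)/t² = 267/324 = 0.8241.

0.824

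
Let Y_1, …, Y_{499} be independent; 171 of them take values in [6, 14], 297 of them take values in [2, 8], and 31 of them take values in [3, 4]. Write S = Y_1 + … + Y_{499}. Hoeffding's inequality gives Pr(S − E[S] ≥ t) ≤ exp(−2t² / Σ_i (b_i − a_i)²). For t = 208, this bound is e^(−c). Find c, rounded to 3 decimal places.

3.994

Σ(b_i − a_i)² = 171·8² + 297·6² + 31·1² = 21667.
c = 2t² / 21667 = 2·208² / 21667 = 3.9935.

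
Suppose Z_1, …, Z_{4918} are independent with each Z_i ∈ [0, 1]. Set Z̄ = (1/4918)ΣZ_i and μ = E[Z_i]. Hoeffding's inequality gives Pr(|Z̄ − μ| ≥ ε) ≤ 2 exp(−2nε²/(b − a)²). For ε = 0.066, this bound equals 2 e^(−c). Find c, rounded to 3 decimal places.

42.846

c = 2nε²/(b − a)² = 2·4918·0.066² / 1² = 42.8456.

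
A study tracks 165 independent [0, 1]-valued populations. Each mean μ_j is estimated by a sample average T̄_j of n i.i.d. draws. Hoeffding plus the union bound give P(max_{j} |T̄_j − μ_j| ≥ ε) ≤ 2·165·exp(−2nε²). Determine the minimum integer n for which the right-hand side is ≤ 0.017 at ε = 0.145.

Need 2·165·exp(−2nε²) ≤ 0.017, i.e. exp(−2nε²) ≤ 0.017/330.
So 2nε² ≥ ln(330/0.017) = 9.873635.
Hence n ≥ 9.873635/(2·0.145²) = 234.807.
The smallest integer n is 235.

235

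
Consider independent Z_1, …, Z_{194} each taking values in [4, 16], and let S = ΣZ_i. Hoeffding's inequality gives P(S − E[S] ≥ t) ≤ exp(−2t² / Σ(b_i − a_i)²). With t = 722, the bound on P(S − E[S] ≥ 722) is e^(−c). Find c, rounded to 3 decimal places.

37.320

Σ(b_i − a_i)² = 194·(12)² = 27936.
c = 2t²/27936 = 2·722²/27936 = 37.3199.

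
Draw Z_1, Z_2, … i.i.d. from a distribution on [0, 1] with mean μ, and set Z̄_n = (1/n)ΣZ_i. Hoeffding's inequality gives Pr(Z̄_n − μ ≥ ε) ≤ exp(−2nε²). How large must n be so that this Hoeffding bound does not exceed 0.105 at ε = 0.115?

Require exp(−2nε²) ≤ 0.105, i.e. 2nε² ≥ ln(1/0.105) = 2.253795.
So n ≥ 2.253795 / (2·0.115²) = 85.210.
The smallest integer n is 86.

86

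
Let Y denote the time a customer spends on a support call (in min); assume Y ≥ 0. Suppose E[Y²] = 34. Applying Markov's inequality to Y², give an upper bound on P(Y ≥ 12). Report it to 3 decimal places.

Since Y ≥ 0, the event {Y ≥ 12} is the same as {Y² ≥ 144}.
Markov's inequality applied to Y² gives P(Y² ≥ 144) ≤ E[Y²]/144 = 34/144 = 0.2361.

0.236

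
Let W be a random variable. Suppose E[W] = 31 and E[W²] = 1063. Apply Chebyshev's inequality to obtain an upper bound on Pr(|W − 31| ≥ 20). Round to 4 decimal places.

Var(W) = E[W²] − (E[W])² = 1063 − 961 = 102.
Chebyshev's inequality: Pr(|W − μ| ≥ t) ≤ Var(W)/t² = 102/400 = 0.2550.

0.2550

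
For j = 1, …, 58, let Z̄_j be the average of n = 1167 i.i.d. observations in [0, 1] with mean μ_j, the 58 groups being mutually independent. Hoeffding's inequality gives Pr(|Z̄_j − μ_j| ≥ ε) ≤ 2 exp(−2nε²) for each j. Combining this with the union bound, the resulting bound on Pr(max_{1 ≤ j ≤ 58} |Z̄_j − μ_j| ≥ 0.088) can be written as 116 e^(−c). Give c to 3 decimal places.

Union bound over the 58 events: Pr(max_{1 ≤ j ≤ 58} |Z̄_j − μ_j| ≥ 0.088) ≤ 58·2·exp(−2nε²) = 116 exp(−2·1167·0.088²).
So c = 2·1167·0.088² = 18.0745.

18.074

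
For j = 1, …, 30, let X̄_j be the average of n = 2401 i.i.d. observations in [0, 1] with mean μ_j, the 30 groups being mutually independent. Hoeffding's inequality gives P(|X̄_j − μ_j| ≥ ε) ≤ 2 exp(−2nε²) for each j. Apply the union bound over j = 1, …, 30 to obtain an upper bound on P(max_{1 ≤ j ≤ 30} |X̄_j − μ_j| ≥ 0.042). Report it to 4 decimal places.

Per-experiment Hoeffding bound: 2·exp(−2·2401·0.042²) = 2·exp(−8.47073) = 0.00041902.
Union bound over 30 events: 30·0.00041902 = 0.01257.

0.0126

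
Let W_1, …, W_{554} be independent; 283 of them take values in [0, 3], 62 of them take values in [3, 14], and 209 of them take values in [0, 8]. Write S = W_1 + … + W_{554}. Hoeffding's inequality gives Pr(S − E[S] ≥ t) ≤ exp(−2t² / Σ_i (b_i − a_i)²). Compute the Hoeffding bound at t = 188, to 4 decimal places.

Σ(b_i − a_i)² = 283·3² + 62·11² + 209·8² = 23425.
Exponent = 2·188² / 23425 = 3.01763.
Bound = exp(−3.01763) = 0.04892.

0.0489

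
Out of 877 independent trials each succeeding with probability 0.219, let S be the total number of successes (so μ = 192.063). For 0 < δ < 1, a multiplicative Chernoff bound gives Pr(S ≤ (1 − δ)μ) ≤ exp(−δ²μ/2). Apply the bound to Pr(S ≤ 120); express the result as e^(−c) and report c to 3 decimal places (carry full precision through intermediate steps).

13.519

Write 120 = (1 − δ)μ, so δ = 1 − 120/192.063 = 0.375205…
Then the exponent is δ²μ/2 = (μ − 120)²/(2μ) = 13.519199.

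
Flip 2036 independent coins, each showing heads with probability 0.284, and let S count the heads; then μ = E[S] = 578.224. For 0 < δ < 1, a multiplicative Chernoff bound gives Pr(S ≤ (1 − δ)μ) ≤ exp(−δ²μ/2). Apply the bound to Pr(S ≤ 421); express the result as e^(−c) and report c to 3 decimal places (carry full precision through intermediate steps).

Write 421 = (1 − δ)μ, so δ = 1 − 421/578.224 = 0.2719085…
Then the exponent is δ²μ/2 = (μ − 421)²/(2μ) = 21.375268.

21.375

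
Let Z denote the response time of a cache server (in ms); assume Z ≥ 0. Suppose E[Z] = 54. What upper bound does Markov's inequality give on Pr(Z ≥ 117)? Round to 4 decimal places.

Markov's inequality: for a non-negative random variable, Pr(Z ≥ a) ≤ E[Z]/a.
Here E[Z] = 54 and a = 117, so the bound is 54/117 = 0.4615.

0.4615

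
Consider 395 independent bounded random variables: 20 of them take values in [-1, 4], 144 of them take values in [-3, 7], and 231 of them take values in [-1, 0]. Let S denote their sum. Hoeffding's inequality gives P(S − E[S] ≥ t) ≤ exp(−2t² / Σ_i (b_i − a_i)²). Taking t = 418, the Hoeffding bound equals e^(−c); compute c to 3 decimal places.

23.095

Σ(b_i − a_i)² = 20·5² + 144·10² + 231·1² = 15131.
c = 2t² / 15131 = 2·418² / 15131 = 23.0948.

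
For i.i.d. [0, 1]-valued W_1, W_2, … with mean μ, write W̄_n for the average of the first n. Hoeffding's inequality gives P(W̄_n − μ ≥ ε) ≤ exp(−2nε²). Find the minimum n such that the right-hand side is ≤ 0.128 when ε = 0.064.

251

Require exp(−2nε²) ≤ 0.128, i.e. 2nε² ≥ ln(1/0.128) = 2.055725.
So n ≥ 2.055725 / (2·0.064²) = 250.943.
The smallest integer n is 251.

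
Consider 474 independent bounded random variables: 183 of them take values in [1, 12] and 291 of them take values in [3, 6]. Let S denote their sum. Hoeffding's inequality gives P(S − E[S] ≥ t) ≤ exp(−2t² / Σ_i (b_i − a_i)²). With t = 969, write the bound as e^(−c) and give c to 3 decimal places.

Σ(b_i − a_i)² = 183·11² + 291·3² = 24762.
c = 2t² / 24762 = 2·969² / 24762 = 75.8389.

75.839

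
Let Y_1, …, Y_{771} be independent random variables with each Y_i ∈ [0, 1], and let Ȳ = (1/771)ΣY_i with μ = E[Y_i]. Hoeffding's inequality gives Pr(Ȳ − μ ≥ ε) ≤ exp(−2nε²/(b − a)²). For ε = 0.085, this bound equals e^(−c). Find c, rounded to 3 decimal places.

c = 2nε²/(b − a)² = 2·771·0.085² / 1² = 11.1410.

11.141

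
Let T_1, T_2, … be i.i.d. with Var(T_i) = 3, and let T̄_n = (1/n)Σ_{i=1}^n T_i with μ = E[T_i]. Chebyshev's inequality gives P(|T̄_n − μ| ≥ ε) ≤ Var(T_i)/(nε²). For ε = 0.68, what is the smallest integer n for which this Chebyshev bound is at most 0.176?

37

Require 3/(n·0.68²) ≤ 0.176, i.e. n ≥ 3/(0.176·0.68²) = 36.863.
The smallest integer n is 37.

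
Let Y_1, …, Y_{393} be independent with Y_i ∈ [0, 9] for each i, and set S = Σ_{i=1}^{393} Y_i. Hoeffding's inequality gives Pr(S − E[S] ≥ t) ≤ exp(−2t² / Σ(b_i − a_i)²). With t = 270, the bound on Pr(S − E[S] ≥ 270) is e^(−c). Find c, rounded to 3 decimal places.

4.580

Σ(b_i − a_i)² = 393·(9)² = 31833.
c = 2t²/31833 = 2·270²/31833 = 4.5802.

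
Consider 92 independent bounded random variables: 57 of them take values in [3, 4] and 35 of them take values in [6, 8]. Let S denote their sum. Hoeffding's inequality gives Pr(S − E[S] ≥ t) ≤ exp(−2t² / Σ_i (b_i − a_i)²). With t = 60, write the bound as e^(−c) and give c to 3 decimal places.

Σ(b_i − a_i)² = 57·1² + 35·2² = 197.
c = 2t² / 197 = 2·60² / 197 = 36.5482.

36.548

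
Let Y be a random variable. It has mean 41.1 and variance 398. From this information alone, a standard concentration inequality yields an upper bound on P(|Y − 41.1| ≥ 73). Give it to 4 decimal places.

0.0747

Mean and variance are known, so Chebyshev's inequality applies.
Chebyshev: P(|Y − μ| ≥ t) ≤ Var(Y)/t².
Bound = 398 / 5329 = 0.0747.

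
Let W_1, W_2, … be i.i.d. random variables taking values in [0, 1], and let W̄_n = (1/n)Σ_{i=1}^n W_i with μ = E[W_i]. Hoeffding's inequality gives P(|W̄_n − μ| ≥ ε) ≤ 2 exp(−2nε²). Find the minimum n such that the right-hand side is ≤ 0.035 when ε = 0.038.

Require 2·exp(−2nε²) ≤ 0.035, i.e. 2nε² ≥ ln(2/0.035) = 4.045554.
So n ≥ 4.045554 / (2·0.038²) = 1400.815.
The smallest integer n is 1401.

1401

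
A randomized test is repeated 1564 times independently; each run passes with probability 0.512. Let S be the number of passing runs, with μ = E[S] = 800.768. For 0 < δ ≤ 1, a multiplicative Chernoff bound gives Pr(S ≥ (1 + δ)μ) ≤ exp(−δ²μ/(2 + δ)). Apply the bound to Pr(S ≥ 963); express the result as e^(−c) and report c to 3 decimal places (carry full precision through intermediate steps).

14.922

Write 963 = (1 + δ)μ, so δ = 963/800.768 − 1 = 0.2025955…
Then the exponent is δ²μ/(2 + δ) = (963 − μ)² / (μ·(2 + δ)) = 14.922156.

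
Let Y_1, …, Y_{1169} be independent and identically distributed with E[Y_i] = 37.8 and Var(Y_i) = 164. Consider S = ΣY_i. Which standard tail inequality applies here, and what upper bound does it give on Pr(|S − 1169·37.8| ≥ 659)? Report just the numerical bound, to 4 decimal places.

With mean and variance of each term known, Chebyshev's inequality bounds the deviation of the sum (or sample mean).
Var(S) = n·Var(Y_i) = 1169·164 = 191716.
Chebyshev: Pr(|S − 1169·37.8| ≥ 659) ≤ Var(S)/659² = 191716/434281 = 0.4415.

0.4415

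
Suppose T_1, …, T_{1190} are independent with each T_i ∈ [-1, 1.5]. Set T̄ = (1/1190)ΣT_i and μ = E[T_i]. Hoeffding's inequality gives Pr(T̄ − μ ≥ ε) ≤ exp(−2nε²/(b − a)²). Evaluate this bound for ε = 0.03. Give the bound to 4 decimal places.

0.7098

Exponent: 2nε²/(b − a)² = 2·1190·0.03² / 2.5² = 0.34272.
Bound = exp(−0.34272) = 0.70984.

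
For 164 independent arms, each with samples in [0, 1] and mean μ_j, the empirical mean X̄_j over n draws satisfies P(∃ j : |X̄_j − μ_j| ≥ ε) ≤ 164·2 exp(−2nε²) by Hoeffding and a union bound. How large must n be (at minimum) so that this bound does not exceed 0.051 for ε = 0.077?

Need 2·164·exp(−2nε²) ≤ 0.051, i.e. exp(−2nε²) ≤ 0.051/328.
So 2nε² ≥ ln(328/0.051) = 8.768943.
Hence n ≥ 8.768943/(2·0.077²) = 739.496.
The smallest integer n is 740.

740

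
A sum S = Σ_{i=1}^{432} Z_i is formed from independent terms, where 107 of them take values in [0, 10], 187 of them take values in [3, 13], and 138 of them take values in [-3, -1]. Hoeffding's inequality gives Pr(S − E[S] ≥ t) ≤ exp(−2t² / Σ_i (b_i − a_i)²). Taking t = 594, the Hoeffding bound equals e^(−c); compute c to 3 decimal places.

Σ(b_i − a_i)² = 107·10² + 187·10² + 138·2² = 29952.
c = 2t² / 29952 = 2·594² / 29952 = 23.5601.

23.560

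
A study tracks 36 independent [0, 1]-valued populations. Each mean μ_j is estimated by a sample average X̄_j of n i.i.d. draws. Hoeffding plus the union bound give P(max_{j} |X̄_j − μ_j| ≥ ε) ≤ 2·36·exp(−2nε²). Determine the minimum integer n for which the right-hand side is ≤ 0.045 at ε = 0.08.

577

Need 2·36·exp(−2nε²) ≤ 0.045, i.e. exp(−2nε²) ≤ 0.045/72.
So 2nε² ≥ ln(72/0.045) = 7.377759.
Hence n ≥ 7.377759/(2·0.08²) = 576.387.
The smallest integer n is 577.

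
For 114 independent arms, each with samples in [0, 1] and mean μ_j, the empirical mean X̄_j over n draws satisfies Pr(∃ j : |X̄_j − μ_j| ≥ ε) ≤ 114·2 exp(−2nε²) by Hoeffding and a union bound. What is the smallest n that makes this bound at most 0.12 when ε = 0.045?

Need 2·114·exp(−2nε²) ≤ 0.12, i.e. exp(−2nε²) ≤ 0.12/228.
So 2nε² ≥ ln(228/0.12) = 7.549609.
Hence n ≥ 7.549609/(2·0.045²) = 1864.101.
The smallest integer n is 1865.

1865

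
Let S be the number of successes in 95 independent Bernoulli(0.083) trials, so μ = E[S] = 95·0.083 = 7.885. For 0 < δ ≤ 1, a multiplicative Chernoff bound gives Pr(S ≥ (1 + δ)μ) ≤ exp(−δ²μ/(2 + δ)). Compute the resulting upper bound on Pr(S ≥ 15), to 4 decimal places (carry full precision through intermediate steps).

0.1095

Write 15 = (1 + δ)μ, so δ = 15/7.885 − 1 = 0.9023462…
Then the exponent is δ²μ/(2 + δ) = (15 − μ)² / (μ·(2 + δ)) = 2.212070.
Bound = exp(−2.212070) = 0.10947.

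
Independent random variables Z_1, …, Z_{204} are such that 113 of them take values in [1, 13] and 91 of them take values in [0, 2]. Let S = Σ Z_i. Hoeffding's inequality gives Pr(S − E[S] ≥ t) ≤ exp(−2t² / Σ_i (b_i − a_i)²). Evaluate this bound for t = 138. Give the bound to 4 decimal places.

0.1013

Σ(b_i − a_i)² = 113·12² + 91·2² = 16636.
Exponent = 2·138² / 16636 = 2.28949.
Bound = exp(−2.28949) = 0.10132.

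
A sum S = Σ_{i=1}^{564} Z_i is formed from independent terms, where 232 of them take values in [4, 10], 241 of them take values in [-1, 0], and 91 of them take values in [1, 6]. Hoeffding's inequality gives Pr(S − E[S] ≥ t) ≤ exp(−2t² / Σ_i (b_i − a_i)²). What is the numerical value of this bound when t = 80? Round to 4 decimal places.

Σ(b_i − a_i)² = 232·6² + 241·1² + 91·5² = 10868.
Exponent = 2·80² / 10868 = 1.17777.
Bound = exp(−1.17777) = 0.30796.

0.3080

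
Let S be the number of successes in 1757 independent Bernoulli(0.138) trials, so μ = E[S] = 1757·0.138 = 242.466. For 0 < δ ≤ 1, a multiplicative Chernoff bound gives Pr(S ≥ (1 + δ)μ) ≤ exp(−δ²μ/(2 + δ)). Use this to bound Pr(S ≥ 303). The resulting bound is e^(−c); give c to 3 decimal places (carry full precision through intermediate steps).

Write 303 = (1 + δ)μ, so δ = 303/242.466 − 1 = 0.2496597…
Then the exponent is δ²μ/(2 + δ) = (303 − μ)² / (μ·(2 + δ)) = 6.717862.

6.718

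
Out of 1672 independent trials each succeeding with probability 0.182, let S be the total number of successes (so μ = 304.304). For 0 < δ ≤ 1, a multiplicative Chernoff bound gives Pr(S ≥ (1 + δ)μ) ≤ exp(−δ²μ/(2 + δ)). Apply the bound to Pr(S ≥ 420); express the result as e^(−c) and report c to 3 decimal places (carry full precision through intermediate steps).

Write 420 = (1 + δ)μ, so δ = 420/304.304 − 1 = 0.3801987…
Then the exponent is δ²μ/(2 + δ) = (420 − μ)² / (μ·(2 + δ)) = 18.480589.

18.481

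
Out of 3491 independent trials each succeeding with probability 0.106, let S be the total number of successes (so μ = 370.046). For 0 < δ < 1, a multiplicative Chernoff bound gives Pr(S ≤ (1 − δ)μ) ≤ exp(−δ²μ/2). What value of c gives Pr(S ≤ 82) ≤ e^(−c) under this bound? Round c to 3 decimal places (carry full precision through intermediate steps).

112.108

Write 82 = (1 − δ)μ, so δ = 1 − 82/370.046 = 0.7784059…
Then the exponent is δ²μ/2 = (μ − 82)²/(2μ) = 112.108357.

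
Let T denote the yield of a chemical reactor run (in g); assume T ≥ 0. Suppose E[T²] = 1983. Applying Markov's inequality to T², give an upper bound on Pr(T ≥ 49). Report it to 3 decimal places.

Since T ≥ 0, the event {T ≥ 49} is the same as {T² ≥ 2401}.
Markov's inequality applied to T² gives Pr(T² ≥ 2401) ≤ E[T²]/2401 = 1983/2401 = 0.8259.

0.826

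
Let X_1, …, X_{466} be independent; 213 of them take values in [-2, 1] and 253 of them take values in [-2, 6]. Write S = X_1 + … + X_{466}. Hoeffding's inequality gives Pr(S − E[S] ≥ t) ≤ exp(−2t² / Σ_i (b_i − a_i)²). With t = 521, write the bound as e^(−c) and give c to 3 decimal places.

Σ(b_i − a_i)² = 213·3² + 253·8² = 18109.
c = 2t² / 18109 = 2·521² / 18109 = 29.9786.

29.979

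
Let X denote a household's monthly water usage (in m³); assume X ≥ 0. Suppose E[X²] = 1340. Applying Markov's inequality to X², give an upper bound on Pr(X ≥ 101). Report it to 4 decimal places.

0.1314

Since X ≥ 0, the event {X ≥ 101} is the same as {X² ≥ 10201}.
Markov's inequality applied to X² gives Pr(X² ≥ 10201) ≤ E[X²]/10201 = 1340/10201 = 0.1314.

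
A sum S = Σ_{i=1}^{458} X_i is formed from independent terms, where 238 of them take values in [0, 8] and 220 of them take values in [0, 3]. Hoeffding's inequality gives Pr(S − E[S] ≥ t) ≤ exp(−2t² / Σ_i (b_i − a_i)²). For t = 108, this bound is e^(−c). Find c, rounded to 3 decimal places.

1.355

Σ(b_i − a_i)² = 238·8² + 220·3² = 17212.
c = 2t² / 17212 = 2·108² / 17212 = 1.3553.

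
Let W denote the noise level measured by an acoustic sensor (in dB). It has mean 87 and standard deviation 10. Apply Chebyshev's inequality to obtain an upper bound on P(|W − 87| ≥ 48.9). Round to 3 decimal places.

Chebyshev: P(|W − μ| ≥ t) ≤ Var(W)/t².
Var(W) = σ² = 10² = 100.
Bound = 100 / 2391.21 = 0.0418.

0.042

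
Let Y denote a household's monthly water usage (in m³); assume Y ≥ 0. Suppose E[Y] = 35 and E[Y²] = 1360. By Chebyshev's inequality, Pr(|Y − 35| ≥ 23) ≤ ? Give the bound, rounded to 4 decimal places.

0.2552

Var(Y) = E[Y²] − (E[Y])² = 1360 − 1225 = 135.
Chebyshev's inequality: Pr(|Y − μ| ≥ t) ≤ Var(Y)/t² = 135/529 = 0.2552.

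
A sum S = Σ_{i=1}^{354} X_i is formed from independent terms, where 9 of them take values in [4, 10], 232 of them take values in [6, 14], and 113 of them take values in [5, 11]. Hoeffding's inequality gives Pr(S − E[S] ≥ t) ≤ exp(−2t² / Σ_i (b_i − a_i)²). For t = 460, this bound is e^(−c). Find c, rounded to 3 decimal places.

21.996

Σ(b_i − a_i)² = 9·6² + 232·8² + 113·6² = 19240.
c = 2t² / 19240 = 2·460² / 19240 = 21.9958.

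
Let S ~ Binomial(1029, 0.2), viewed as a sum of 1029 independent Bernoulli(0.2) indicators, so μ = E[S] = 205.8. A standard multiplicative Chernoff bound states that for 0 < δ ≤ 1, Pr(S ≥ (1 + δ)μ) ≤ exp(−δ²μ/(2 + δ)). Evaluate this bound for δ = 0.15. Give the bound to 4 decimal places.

Exponent = δ²μ/(2 + δ) = 0.15²·205.8/2.15 = 2.1537.
Bound = exp(−2.1537) = 0.11605.

0.1161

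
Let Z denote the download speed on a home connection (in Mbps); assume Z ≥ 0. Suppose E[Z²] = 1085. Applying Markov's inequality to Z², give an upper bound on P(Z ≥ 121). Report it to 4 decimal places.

0.0741

Since Z ≥ 0, the event {Z ≥ 121} is the same as {Z² ≥ 14641}.
Markov's inequality applied to Z² gives P(Z² ≥ 14641) ≤ E[Z²]/14641 = 1085/14641 = 0.0741.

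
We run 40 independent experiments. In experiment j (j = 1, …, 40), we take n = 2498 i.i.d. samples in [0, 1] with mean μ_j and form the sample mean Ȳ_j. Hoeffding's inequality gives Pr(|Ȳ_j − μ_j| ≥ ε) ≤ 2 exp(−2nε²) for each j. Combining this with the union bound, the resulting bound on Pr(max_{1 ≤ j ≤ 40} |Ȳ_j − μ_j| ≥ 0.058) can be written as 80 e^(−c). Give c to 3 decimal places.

Union bound over the 40 events: Pr(max_{1 ≤ j ≤ 40} |Ȳ_j − μ_j| ≥ 0.058) ≤ 40·2·exp(−2nε²) = 80 exp(−2·2498·0.058²).
So c = 2·2498·0.058² = 16.8065.

16.807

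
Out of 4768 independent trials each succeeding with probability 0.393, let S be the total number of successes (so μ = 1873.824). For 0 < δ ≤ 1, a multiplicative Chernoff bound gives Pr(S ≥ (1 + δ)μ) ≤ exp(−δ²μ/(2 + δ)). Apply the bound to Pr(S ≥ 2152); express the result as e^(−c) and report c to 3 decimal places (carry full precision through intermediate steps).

Write 2152 = (1 + δ)μ, so δ = 2152/1873.824 − 1 = 0.1484536…
Then the exponent is δ²μ/(2 + δ) = (2152 − μ)² / (μ·(2 + δ)) = 19.221379.

19.221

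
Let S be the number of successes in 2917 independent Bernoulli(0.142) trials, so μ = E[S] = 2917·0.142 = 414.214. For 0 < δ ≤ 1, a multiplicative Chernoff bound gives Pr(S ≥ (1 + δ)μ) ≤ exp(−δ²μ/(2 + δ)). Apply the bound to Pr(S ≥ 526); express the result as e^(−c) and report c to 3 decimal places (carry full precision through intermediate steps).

13.291

Write 526 = (1 + δ)μ, so δ = 526/414.214 − 1 = 0.269875…
Then the exponent is δ²μ/(2 + δ) = (526 − μ)² / (μ·(2 + δ)) = 13.290708.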